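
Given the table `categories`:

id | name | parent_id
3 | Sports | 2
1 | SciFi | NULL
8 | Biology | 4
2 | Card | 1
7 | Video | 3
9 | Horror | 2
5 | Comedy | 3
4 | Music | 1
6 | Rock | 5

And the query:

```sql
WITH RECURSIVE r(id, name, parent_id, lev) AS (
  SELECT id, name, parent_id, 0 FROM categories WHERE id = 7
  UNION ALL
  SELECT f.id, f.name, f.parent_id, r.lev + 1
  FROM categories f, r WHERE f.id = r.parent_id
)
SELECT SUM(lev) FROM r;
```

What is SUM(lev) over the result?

Base: id=7 (Video), parent_id=3, lev 0.
Iteration 1: join on id=3 -> Sports (id 3, parent_id=2, lev 1).
Iteration 2: join on id=2 -> Card (id 2, parent_id=1, lev 2).
Iteration 3: join on id=1 -> SciFi (id 1, parent_id=NULL, lev 3).
Iteration 4: parent_id is NULL; no match; recursion stops.
SUM(lev) = 0 + 1 + 2 + 3 = 6.

6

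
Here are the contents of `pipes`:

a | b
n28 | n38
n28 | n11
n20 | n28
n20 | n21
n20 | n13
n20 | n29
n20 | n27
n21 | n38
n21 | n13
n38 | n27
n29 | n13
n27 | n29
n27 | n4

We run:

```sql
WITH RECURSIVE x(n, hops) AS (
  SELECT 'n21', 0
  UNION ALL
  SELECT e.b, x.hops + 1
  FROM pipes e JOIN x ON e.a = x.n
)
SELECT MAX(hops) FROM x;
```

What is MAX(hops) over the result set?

4

Base: (n21, hops=0).
Iteration 1: edges from {n21} -> (n13, hops=1), (n38, hops=1).
Iteration 2: edges from {n13,n38} -> (n27, hops=2).
Iteration 3: edges from {n27} -> (n29, hops=3), (n4, hops=3).
Iteration 4: edges from {n29,n4} -> (n13, hops=4).
Iteration 5: no outgoing edges from {n13}; recursion stops.
hops values: 0, 1, 1, 2, 3, 3, 4; the maximum is 4.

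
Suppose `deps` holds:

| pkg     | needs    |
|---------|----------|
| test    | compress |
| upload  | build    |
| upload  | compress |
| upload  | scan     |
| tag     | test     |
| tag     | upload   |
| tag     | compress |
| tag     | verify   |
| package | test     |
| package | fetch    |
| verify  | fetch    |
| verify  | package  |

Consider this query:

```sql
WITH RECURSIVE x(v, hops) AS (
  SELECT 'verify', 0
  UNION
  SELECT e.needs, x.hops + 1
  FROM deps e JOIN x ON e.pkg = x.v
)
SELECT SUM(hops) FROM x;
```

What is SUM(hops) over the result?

9

Base: (verify, hops=0).
Iteration 1: edges from {verify} -> (fetch, hops=1), (package, hops=1).
Iteration 2: edges from {fetch,package} -> (fetch, hops=2), (test, hops=2).
Iteration 3: edges from {fetch,test} -> (compress, hops=3).
Iteration 4: no outgoing edges from {compress}; recursion stops.
SUM(hops) = 0 + 1 + 1 + 2 + 2 + 3 = 9.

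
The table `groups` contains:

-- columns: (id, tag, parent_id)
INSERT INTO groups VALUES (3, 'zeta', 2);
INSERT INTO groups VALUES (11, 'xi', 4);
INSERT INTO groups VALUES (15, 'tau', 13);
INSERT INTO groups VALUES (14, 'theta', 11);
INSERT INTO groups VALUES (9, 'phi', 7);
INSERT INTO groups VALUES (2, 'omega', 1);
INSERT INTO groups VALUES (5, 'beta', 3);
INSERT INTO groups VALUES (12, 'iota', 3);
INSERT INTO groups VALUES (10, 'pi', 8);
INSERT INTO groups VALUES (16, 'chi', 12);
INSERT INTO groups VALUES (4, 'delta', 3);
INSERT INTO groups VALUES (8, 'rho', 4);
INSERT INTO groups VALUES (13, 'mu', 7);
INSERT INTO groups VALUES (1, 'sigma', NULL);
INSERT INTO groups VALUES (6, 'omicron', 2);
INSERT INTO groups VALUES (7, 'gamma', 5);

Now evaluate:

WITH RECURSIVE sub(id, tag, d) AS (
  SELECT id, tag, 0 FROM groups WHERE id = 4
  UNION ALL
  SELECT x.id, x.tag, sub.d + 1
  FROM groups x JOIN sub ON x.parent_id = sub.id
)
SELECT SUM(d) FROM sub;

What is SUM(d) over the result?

Base: id=4 (delta) at d 0.
Iteration 1: rows with parent_id in {4} -> rho (id 8, d 1), xi (id 11, d 1).
Iteration 2: rows with parent_id in {8,11} -> pi (id 10, d 2), theta (id 14, d 2).
Iteration 3: no rows with parent_id in {10,14}; recursion stops.
SUM(d) = 0 + 1 + 1 + 2 + 2 = 6.

6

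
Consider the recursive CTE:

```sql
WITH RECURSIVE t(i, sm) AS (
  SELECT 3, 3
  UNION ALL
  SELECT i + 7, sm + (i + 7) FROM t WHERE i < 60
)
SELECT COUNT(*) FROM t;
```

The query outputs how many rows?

Base: i=3, sm=3.
Iteration 1: 3 < 60 holds -> i = 3 + 7 = 10, sm = 3 + 10 = 13.
Iteration 2: 10 < 60 holds -> i = 10 + 7 = 17, sm = 13 + 17 = 30.
Iteration 3: 17 < 60 holds -> i = 17 + 7 = 24, sm = 30 + 24 = 54.
Iteration 4: 24 < 60 holds -> i = 24 + 7 = 31, sm = 54 + 31 = 85.
Iteration 5: 31 < 60 holds -> i = 31 + 7 = 38, sm = 85 + 38 = 123.
Iteration 6: 38 < 60 holds -> i = 38 + 7 = 45, sm = 123 + 45 = 168.
Iteration 7: 45 < 60 holds -> i = 45 + 7 = 52, sm = 168 + 52 = 220.
Iteration 8: 52 < 60 holds -> i = 52 + 7 = 59, sm = 220 + 59 = 279.
Iteration 9: 59 < 60 holds -> i = 59 + 7 = 66, sm = 279 + 66 = 345.
Iteration 10: 66 < 60 fails; recursion stops.
Total rows emitted: 10.

10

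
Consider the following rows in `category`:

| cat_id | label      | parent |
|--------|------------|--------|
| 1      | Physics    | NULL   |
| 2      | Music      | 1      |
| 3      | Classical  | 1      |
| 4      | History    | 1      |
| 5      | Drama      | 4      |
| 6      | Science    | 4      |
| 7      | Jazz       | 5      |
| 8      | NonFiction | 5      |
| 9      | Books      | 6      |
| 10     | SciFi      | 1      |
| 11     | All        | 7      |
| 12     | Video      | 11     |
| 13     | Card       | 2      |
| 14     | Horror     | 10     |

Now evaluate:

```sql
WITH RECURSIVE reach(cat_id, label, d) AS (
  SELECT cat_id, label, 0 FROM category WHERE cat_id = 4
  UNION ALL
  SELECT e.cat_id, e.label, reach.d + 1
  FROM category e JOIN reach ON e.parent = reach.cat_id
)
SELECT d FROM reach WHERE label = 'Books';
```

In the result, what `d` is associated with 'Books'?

2

Base: cat_id=4 (History) at d 0.
Iteration 1: rows with parent in {4} -> Drama (id 5, d 1), Science (id 6, d 1).
Iteration 2: rows with parent in {5,6} -> Jazz (id 7, d 2), NonFiction (id 8, d 2), Books (id 9, d 2).
Iteration 3: rows with parent in {7,8,9} -> All (id 11, d 3).
Iteration 4: rows with parent in {11} -> Video (id 12, d 4).
Iteration 5: no rows with parent in {12}; recursion stops.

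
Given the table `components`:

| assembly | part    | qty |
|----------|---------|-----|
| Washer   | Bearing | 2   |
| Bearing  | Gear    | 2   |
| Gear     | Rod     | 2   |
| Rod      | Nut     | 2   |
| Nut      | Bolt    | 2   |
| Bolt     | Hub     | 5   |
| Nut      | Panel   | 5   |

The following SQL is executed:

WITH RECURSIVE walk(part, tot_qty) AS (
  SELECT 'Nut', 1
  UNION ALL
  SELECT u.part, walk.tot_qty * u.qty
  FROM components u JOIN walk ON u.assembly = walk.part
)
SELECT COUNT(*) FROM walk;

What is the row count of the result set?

Base: (Nut, tot_qty=1).
Iteration 1: components of {Nut} -> Bolt = 1*2 = 2, Panel = 1*5 = 5.
Iteration 2: components of {Bolt,Panel} -> Hub = 2*5 = 10.
Iteration 3: no further components; recursion stops.
Total rows emitted: 4.

4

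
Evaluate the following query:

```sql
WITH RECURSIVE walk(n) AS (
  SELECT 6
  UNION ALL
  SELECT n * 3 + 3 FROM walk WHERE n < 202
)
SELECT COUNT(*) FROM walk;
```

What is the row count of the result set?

5

Base: n=6.
Iteration 1: 6 < 202 holds -> n = 6 * 3 + 3 = 21.
Iteration 2: 21 < 202 holds -> n = 21 * 3 + 3 = 66.
Iteration 3: 66 < 202 holds -> n = 66 * 3 + 3 = 201.
Iteration 4: 201 < 202 holds -> n = 201 * 3 + 3 = 606.
Iteration 5: 606 < 202 fails; recursion stops.
Total rows emitted: 5.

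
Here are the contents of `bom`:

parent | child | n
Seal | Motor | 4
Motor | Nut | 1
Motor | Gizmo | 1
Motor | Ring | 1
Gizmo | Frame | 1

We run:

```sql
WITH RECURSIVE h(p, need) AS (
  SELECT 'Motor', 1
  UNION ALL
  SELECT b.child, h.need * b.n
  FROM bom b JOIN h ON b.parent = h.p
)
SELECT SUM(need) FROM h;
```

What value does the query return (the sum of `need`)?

Base: (Motor, need=1).
Iteration 1: components of {Motor} -> Gizmo = 1*1 = 1, Nut = 1*1 = 1, Ring = 1*1 = 1.
Iteration 2: components of {Gizmo,Nut,Ring} -> Frame = 1*1 = 1.
Iteration 3: no further components; recursion stops.
SUM(need) = 1 + 1 + 1 + 1 + 1 = 5.

5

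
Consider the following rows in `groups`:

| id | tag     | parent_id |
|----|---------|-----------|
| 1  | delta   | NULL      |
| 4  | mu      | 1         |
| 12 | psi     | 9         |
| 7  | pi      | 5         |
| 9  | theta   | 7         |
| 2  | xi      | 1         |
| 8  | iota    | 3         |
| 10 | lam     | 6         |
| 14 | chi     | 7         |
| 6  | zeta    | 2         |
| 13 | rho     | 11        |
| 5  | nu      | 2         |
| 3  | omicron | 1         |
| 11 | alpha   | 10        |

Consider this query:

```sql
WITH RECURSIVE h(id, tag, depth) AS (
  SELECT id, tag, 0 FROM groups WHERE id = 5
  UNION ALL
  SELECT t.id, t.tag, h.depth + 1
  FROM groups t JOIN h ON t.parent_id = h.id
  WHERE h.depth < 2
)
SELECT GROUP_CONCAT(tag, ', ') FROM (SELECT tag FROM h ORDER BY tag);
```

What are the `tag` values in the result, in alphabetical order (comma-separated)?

Base: id=5 (nu) at depth 0.
Iteration 1: rows with parent_id in {5} -> pi (id 7, depth 1).
Iteration 2: rows with parent_id in {7} -> theta (id 9, depth 2), chi (id 14, depth 2).
Iteration 3: depth < 2 fails for all current rows; recursion stops.

chi, nu, pi, theta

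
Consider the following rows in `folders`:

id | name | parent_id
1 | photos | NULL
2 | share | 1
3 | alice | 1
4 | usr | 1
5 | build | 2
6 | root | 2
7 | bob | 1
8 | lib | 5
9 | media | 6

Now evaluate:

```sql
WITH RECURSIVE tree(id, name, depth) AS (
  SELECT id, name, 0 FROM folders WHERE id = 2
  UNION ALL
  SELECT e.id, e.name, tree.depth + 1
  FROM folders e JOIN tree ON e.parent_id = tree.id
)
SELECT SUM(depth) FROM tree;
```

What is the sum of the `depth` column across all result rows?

6

Base: id=2 (share) at depth 0.
Iteration 1: rows with parent_id in {2} -> build (id 5, depth 1), root (id 6, depth 1).
Iteration 2: rows with parent_id in {5,6} -> lib (id 8, depth 2), media (id 9, depth 2).
Iteration 3: no rows with parent_id in {8,9}; recursion stops.
SUM(depth) = 0 + 1 + 1 + 2 + 2 = 6.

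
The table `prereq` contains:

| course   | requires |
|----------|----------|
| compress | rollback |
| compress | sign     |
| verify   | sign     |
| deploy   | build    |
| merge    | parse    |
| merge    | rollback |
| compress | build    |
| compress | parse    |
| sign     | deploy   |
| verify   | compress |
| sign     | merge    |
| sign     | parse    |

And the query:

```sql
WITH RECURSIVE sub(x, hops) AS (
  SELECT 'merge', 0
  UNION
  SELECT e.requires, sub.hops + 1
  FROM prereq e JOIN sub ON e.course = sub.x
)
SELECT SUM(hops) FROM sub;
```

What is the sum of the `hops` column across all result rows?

Base: (merge, hops=0).
Iteration 1: edges from {merge} -> (parse, hops=1), (rollback, hops=1).
Iteration 2: no outgoing edges from {parse,rollback}; recursion stops.
SUM(hops) = 0 + 1 + 1 = 2.

2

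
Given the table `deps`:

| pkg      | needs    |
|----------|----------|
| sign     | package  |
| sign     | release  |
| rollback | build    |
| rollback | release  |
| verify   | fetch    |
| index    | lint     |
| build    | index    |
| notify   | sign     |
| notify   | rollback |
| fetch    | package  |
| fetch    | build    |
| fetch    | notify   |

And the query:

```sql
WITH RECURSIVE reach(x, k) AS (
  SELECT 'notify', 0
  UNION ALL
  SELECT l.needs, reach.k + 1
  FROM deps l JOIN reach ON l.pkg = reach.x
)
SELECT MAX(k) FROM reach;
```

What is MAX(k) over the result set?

4

Base: (notify, k=0).
Iteration 1: edges from {notify} -> (rollback, k=1), (sign, k=1).
Iteration 2: edges from {rollback,sign} -> (build, k=2), (package, k=2), (release, k=2) x2. [UNION ALL keeps all 4 new rows, including repeats]
Iteration 3: edges from {build,package,release} -> (index, k=3).
Iteration 4: edges from {index} -> (lint, k=4).
Iteration 5: no outgoing edges from {lint}; recursion stops.
k values: 0, 1, 1, 2, 2, 2, 2, 3, 4; the maximum is 4.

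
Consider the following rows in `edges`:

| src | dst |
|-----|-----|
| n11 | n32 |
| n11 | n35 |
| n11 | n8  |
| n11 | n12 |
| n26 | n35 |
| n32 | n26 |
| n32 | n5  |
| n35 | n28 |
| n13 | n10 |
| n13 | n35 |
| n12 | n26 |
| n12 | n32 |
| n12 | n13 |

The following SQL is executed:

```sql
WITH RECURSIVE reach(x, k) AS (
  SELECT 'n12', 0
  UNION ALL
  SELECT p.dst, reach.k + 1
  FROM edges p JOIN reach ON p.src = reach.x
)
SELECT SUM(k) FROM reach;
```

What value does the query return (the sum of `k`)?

26

Base: (n12, k=0).
Iteration 1: edges from {n12} -> (n13, k=1), (n26, k=1), (n32, k=1).
Iteration 2: edges from {n13,n26,n32} -> (n10, k=2), (n26, k=2), (n35, k=2) x2, (n5, k=2). [UNION ALL keeps all 5 new rows, including repeats]
Iteration 3: edges from {n10,n26,n35,n5} -> (n28, k=3) x2, (n35, k=3). [UNION ALL keeps all 3 new rows, including repeats]
Iteration 4: edges from {n28,n35} -> (n28, k=4).
Iteration 5: no outgoing edges from {n28}; recursion stops.
SUM(k) = 0 + 1 + 1 + 1 + 2 + 2 + 2 + 2 + 2 + 3 + 3 + 3 + 4 = 26.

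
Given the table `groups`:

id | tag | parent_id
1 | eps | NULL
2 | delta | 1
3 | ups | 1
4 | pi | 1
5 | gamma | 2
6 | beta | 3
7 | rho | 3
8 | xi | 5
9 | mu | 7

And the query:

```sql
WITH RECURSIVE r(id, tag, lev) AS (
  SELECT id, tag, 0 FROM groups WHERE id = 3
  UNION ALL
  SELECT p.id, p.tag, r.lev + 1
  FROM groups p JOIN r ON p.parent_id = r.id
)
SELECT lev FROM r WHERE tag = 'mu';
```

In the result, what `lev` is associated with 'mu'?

Base: id=3 (ups) at lev 0.
Iteration 1: rows with parent_id in {3} -> beta (id 6, lev 1), rho (id 7, lev 1).
Iteration 2: rows with parent_id in {6,7} -> mu (id 9, lev 2).
Iteration 3: no rows with parent_id in {9}; recursion stops.

2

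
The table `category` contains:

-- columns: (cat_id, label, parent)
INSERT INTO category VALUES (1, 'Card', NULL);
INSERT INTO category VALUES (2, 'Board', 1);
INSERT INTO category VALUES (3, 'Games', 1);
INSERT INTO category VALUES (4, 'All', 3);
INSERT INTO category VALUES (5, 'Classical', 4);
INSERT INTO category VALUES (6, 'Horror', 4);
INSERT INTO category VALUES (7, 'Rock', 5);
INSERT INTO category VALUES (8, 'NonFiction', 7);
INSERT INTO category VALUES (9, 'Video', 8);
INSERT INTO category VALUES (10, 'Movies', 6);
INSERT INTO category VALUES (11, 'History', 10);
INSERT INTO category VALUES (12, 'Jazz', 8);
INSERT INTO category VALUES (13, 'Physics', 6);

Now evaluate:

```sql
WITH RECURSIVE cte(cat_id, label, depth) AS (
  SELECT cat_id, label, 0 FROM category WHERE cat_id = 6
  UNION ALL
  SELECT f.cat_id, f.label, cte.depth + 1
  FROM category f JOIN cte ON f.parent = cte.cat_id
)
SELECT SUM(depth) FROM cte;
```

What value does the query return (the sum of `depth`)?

4

Base: cat_id=6 (Horror) at depth 0.
Iteration 1: rows with parent in {6} -> Movies (id 10, depth 1), Physics (id 13, depth 1).
Iteration 2: rows with parent in {10,13} -> History (id 11, depth 2).
Iteration 3: no rows with parent in {11}; recursion stops.
SUM(depth) = 0 + 1 + 1 + 2 = 4.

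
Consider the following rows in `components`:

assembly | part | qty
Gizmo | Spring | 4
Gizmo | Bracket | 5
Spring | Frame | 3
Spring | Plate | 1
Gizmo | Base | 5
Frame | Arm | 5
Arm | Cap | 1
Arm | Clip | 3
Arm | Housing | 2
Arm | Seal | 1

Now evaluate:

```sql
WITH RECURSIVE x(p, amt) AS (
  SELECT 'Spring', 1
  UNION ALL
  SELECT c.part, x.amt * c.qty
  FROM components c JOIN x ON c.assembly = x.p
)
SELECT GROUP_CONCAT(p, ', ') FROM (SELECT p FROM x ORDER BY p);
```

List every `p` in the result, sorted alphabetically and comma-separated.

Arm, Cap, Clip, Frame, Housing, Plate, Seal, Spring

Base: (Spring, amt=1).
Iteration 1: components of {Spring} -> Frame = 1*3 = 3, Plate = 1*1 = 1.
Iteration 2: components of {Frame,Plate} -> Arm = 3*5 = 15.
Iteration 3: components of {Arm} -> Cap = 15*1 = 15, Clip = 15*3 = 45, Housing = 15*2 = 30, Seal = 15*1 = 15.
Iteration 4: no further components; recursion stops.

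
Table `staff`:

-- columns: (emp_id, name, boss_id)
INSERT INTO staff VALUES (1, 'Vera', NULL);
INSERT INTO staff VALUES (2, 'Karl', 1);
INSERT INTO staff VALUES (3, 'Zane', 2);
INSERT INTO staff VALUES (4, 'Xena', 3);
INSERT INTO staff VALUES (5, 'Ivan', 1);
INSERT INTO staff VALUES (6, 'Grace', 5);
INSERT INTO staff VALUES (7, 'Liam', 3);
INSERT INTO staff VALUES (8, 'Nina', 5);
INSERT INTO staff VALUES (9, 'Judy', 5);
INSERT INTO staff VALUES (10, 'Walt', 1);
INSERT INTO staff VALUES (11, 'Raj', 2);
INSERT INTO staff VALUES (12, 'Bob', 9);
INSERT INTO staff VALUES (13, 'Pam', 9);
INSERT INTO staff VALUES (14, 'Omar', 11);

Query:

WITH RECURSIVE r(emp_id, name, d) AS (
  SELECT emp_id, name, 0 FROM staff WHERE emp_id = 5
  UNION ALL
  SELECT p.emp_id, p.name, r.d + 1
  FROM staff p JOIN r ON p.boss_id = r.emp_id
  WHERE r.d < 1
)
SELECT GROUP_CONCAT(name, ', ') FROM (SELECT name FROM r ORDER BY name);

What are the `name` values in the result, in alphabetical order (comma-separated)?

Base: emp_id=5 (Ivan) at d 0.
Iteration 1: rows with boss_id in {5} -> Grace (id 6, d 1), Nina (id 8, d 1), Judy (id 9, d 1).
Iteration 2: d < 1 fails for all current rows; recursion stops.

Grace, Ivan, Judy, Nina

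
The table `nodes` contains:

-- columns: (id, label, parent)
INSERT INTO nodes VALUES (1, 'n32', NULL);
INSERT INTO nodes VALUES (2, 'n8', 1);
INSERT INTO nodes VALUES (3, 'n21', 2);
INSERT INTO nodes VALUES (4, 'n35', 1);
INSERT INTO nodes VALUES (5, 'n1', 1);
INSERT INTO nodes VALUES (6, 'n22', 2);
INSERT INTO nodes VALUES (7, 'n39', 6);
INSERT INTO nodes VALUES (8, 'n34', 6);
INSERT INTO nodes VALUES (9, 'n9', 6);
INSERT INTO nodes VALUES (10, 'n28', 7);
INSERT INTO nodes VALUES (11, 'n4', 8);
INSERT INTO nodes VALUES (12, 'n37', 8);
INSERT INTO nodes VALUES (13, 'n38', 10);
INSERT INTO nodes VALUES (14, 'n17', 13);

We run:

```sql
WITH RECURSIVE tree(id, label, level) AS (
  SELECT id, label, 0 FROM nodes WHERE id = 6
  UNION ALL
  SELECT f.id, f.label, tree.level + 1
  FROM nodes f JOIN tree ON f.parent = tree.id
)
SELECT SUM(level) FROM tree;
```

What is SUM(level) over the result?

16

Base: id=6 (n22) at level 0.
Iteration 1: rows with parent in {6} -> n39 (id 7, level 1), n34 (id 8, level 1), n9 (id 9, level 1).
Iteration 2: rows with parent in {7,8,9} -> n28 (id 10, level 2), n4 (id 11, level 2), n37 (id 12, level 2).
Iteration 3: rows with parent in {10,11,12} -> n38 (id 13, level 3).
Iteration 4: rows with parent in {13} -> n17 (id 14, level 4).
Iteration 5: no rows with parent in {14}; recursion stops.
SUM(level) = 0 + 1 + 1 + 1 + 2 + 2 + 2 + 3 + 4 = 16.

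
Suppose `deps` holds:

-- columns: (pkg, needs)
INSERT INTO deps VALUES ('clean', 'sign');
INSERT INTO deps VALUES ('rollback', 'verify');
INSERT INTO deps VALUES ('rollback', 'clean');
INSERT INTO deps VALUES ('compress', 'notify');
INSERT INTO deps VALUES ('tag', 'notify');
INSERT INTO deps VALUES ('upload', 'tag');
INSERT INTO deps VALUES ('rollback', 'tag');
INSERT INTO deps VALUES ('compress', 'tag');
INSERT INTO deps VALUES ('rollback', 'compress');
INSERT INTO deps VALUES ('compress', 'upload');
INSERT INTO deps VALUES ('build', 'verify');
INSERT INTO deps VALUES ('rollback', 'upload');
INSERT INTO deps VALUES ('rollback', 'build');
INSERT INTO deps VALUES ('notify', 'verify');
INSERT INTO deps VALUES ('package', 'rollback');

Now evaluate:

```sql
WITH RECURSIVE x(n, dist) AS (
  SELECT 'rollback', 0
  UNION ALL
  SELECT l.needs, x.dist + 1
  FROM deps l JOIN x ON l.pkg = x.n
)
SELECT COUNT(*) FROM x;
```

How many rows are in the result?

Base: (rollback, dist=0).
Iteration 1: edges from {rollback} -> (build, dist=1), (clean, dist=1), (compress, dist=1), (tag, dist=1), (upload, dist=1), (verify, dist=1).
Iteration 2: edges from {build,clean,compress,tag,upload,verify} -> (notify, dist=2) x2, (sign, dist=2), (tag, dist=2) x2, (upload, dist=2), (verify, dist=2). [UNION ALL keeps all 7 new rows, including repeats]
Iteration 3: edges from {notify,sign,tag,upload,verify} -> (notify, dist=3) x2, (tag, dist=3), (verify, dist=3) x2. [UNION ALL keeps all 5 new rows, including repeats]
Iteration 4: edges from {notify,tag,verify} -> (notify, dist=4), (verify, dist=4) x2. [UNION ALL keeps all 3 new rows, including repeats]
Iteration 5: edges from {notify,verify} -> (verify, dist=5).
Iteration 6: no outgoing edges from {verify}; recursion stops.
Total rows emitted: 23.

23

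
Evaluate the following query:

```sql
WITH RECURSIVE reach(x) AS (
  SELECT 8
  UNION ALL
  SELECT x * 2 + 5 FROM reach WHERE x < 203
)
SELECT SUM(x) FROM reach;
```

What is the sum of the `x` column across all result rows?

378

Base: x=8.
Iteration 1: 8 < 203 holds -> x = 8 * 2 + 5 = 21.
Iteration 2: 21 < 203 holds -> x = 21 * 2 + 5 = 47.
Iteration 3: 47 < 203 holds -> x = 47 * 2 + 5 = 99.
Iteration 4: 99 < 203 holds -> x = 99 * 2 + 5 = 203.
Iteration 5: 203 < 203 fails; recursion stops.
SUM(x) = 8 + 21 + 47 + 99 + 203 = 378.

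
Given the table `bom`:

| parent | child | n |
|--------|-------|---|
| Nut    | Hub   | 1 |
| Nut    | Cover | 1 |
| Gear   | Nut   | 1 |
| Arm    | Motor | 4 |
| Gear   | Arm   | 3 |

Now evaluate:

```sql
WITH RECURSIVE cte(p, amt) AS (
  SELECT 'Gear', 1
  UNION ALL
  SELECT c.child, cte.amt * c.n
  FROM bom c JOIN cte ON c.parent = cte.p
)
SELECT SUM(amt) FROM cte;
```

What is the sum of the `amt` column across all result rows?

19

Base: (Gear, amt=1).
Iteration 1: components of {Gear} -> Arm = 1*3 = 3, Nut = 1*1 = 1.
Iteration 2: components of {Arm,Nut} -> Cover = 1*1 = 1, Hub = 1*1 = 1, Motor = 3*4 = 12.
Iteration 3: no further components; recursion stops.
SUM(amt) = 1 + 1 + 3 + 1 + 1 + 12 = 19.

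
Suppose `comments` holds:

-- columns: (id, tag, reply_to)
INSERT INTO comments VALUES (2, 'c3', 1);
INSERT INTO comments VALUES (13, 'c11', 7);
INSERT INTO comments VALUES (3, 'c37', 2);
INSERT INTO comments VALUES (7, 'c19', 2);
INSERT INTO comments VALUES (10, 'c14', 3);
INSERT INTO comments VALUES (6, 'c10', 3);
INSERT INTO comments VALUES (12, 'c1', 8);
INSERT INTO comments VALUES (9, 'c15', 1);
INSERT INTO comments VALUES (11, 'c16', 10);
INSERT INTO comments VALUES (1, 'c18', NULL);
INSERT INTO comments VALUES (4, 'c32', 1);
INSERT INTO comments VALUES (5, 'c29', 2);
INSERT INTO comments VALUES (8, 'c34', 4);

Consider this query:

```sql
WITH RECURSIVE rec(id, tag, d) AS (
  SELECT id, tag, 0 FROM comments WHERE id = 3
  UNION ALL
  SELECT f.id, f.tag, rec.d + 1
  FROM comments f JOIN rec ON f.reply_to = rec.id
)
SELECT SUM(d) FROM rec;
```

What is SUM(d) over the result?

4

Base: id=3 (c37) at d 0.
Iteration 1: rows with reply_to in {3} -> c10 (id 6, d 1), c14 (id 10, d 1).
Iteration 2: rows with reply_to in {6,10} -> c16 (id 11, d 2).
Iteration 3: no rows with reply_to in {11}; recursion stops.
SUM(d) = 0 + 1 + 1 + 2 = 4.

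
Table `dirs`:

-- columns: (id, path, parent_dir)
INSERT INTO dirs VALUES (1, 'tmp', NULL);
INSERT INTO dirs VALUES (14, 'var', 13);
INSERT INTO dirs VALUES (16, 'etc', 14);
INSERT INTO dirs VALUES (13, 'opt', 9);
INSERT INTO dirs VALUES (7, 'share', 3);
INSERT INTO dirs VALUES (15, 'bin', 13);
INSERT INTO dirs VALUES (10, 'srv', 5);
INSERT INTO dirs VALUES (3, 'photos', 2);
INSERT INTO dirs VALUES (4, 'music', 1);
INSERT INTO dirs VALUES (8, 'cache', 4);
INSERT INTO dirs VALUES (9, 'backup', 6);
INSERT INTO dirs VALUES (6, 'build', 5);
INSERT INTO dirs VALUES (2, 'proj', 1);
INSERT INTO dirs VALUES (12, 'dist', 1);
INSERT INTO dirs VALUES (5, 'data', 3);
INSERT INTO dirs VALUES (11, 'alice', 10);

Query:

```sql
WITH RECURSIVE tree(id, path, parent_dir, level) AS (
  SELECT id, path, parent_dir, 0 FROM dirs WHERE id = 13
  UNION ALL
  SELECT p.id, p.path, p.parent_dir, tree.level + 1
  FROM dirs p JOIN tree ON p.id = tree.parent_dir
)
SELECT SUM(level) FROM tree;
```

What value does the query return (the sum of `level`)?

Base: id=13 (opt), parent_dir=9, level 0.
Iteration 1: join on id=9 -> backup (id 9, parent_dir=6, level 1).
Iteration 2: join on id=6 -> build (id 6, parent_dir=5, level 2).
Iteration 3: join on id=5 -> data (id 5, parent_dir=3, level 3).
Iteration 4: join on id=3 -> photos (id 3, parent_dir=2, level 4).
Iteration 5: join on id=2 -> proj (id 2, parent_dir=1, level 5).
Iteration 6: join on id=1 -> tmp (id 1, parent_dir=NULL, level 6).
Iteration 7: parent_dir is NULL; no match; recursion stops.
SUM(level) = 0 + 1 + 2 + 3 + 4 + 5 + 6 = 21.

21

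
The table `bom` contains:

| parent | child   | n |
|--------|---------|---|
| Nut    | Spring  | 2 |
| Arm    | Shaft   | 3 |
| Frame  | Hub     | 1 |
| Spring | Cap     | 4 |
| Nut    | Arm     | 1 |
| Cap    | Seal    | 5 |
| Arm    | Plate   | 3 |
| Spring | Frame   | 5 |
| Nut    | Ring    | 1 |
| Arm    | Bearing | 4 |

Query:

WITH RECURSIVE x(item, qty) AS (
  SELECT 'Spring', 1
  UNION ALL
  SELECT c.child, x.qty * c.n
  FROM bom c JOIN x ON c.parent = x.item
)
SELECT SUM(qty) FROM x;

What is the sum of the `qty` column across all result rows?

Base: (Spring, qty=1).
Iteration 1: components of {Spring} -> Cap = 1*4 = 4, Frame = 1*5 = 5.
Iteration 2: components of {Cap,Frame} -> Hub = 5*1 = 5, Seal = 4*5 = 20.
Iteration 3: no further components; recursion stops.
SUM(qty) = 1 + 5 + 4 + 5 + 20 = 35.

35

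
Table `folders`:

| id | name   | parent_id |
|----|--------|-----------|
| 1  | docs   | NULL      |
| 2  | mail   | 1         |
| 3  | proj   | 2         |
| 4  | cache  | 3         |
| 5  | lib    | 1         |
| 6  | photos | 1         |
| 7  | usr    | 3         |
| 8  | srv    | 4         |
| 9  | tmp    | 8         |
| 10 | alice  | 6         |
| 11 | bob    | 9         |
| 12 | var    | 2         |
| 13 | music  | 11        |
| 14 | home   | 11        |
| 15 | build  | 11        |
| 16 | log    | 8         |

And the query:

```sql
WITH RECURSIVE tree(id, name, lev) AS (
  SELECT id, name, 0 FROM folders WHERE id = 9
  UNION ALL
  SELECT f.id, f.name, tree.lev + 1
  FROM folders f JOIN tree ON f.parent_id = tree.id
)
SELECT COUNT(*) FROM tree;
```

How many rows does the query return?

Base: id=9 (tmp) at lev 0.
Iteration 1: rows with parent_id in {9} -> bob (id 11, lev 1).
Iteration 2: rows with parent_id in {11} -> music (id 13, lev 2), home (id 14, lev 2), build (id 15, lev 2).
Iteration 3: no rows with parent_id in {13,14,15}; recursion stops.
Total rows emitted: 5.

5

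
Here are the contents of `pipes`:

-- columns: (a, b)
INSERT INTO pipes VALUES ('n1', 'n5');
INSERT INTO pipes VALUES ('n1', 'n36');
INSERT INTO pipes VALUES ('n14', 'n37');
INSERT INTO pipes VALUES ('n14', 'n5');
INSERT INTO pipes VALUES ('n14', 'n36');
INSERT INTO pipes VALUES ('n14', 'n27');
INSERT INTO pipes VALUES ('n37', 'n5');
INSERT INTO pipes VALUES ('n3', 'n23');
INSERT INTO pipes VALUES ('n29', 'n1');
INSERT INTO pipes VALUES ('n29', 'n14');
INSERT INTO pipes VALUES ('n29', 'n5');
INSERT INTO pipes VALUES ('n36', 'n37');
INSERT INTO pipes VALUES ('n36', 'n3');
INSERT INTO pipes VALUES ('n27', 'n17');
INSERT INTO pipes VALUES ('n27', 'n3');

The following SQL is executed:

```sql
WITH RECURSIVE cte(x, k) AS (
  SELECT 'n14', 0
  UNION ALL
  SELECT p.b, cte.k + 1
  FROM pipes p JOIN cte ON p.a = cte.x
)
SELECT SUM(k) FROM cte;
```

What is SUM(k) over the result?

23

Base: (n14, k=0).
Iteration 1: edges from {n14} -> (n27, k=1), (n36, k=1), (n37, k=1), (n5, k=1).
Iteration 2: edges from {n27,n36,n37,n5} -> (n17, k=2), (n3, k=2) x2, (n37, k=2), (n5, k=2). [UNION ALL keeps all 5 new rows, including repeats]
Iteration 3: edges from {n17,n3,n37,n5} -> (n23, k=3) x2, (n5, k=3). [UNION ALL keeps all 3 new rows, including repeats]
Iteration 4: no outgoing edges from {n23,n5}; recursion stops.
SUM(k) = 0 + 1 + 1 + 1 + 1 + 2 + 2 + 2 + 2 + 2 + 3 + 3 + 3 = 23.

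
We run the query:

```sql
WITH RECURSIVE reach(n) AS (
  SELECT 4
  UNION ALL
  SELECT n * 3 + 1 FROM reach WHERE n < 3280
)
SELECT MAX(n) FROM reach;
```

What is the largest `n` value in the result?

Base: n=4.
Iteration 1: 4 < 3280 holds -> n = 4 * 3 + 1 = 13.
Iteration 2: 13 < 3280 holds -> n = 13 * 3 + 1 = 40.
Iteration 3: 40 < 3280 holds -> n = 40 * 3 + 1 = 121.
Iteration 4: 121 < 3280 holds -> n = 121 * 3 + 1 = 364.
Iteration 5: 364 < 3280 holds -> n = 364 * 3 + 1 = 1093.
Iteration 6: 1093 < 3280 holds -> n = 1093 * 3 + 1 = 3280.
Iteration 7: 3280 < 3280 fails; recursion stops.
n values: 4, 13, 40, 121, 364, 1093, 3280; the maximum is 3280.

3280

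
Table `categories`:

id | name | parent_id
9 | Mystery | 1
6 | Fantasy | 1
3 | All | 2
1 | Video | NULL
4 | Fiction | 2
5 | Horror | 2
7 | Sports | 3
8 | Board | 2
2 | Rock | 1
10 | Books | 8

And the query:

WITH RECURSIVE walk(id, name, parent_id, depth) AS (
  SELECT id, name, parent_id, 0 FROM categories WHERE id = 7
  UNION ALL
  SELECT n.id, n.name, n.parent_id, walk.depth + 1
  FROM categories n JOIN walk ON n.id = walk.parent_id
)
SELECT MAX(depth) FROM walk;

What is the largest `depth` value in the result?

3

Base: id=7 (Sports), parent_id=3, depth 0.
Iteration 1: join on id=3 -> All (id 3, parent_id=2, depth 1).
Iteration 2: join on id=2 -> Rock (id 2, parent_id=1, depth 2).
Iteration 3: join on id=1 -> Video (id 1, parent_id=NULL, depth 3).
Iteration 4: parent_id is NULL; no match; recursion stops.
depth values: 0, 1, 2, 3; the maximum is 3.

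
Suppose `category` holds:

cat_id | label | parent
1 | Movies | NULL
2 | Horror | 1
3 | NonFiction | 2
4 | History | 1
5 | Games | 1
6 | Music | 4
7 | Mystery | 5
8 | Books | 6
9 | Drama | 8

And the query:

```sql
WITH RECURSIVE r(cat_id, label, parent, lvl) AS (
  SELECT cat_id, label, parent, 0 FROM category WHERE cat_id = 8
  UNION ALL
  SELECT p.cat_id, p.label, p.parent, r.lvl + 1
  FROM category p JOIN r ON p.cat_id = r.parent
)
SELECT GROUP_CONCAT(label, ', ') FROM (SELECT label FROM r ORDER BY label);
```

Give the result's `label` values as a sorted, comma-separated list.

Base: cat_id=8 (Books), parent=6, lvl 0.
Iteration 1: join on cat_id=6 -> Music (id 6, parent=4, lvl 1).
Iteration 2: join on cat_id=4 -> History (id 4, parent=1, lvl 2).
Iteration 3: join on cat_id=1 -> Movies (id 1, parent=NULL, lvl 3).
Iteration 4: parent is NULL; no match; recursion stops.

Books, History, Movies, Music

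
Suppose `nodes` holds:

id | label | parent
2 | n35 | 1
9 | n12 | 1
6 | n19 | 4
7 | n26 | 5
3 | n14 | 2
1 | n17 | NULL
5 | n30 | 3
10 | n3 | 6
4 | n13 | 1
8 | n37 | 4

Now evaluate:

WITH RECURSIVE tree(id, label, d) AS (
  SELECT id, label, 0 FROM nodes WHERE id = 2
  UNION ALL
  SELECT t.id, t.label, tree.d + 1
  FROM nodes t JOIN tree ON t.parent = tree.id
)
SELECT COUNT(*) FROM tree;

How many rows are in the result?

4

Base: id=2 (n35) at d 0.
Iteration 1: rows with parent in {2} -> n14 (id 3, d 1).
Iteration 2: rows with parent in {3} -> n30 (id 5, d 2).
Iteration 3: rows with parent in {5} -> n26 (id 7, d 3).
Iteration 4: no rows with parent in {7}; recursion stops.
Total rows emitted: 4.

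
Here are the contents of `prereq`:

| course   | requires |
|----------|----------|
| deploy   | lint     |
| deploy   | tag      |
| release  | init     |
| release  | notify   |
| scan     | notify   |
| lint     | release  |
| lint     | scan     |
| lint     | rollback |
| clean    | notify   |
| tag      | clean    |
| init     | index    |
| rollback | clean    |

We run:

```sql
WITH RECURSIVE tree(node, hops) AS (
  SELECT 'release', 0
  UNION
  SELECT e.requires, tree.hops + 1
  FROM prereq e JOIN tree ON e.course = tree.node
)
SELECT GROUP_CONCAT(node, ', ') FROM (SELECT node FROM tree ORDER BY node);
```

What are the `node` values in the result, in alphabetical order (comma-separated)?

Base: (release, hops=0).
Iteration 1: edges from {release} -> (init, hops=1), (notify, hops=1).
Iteration 2: edges from {init,notify} -> (index, hops=2).
Iteration 3: no outgoing edges from {index}; recursion stops.

index, init, notify, release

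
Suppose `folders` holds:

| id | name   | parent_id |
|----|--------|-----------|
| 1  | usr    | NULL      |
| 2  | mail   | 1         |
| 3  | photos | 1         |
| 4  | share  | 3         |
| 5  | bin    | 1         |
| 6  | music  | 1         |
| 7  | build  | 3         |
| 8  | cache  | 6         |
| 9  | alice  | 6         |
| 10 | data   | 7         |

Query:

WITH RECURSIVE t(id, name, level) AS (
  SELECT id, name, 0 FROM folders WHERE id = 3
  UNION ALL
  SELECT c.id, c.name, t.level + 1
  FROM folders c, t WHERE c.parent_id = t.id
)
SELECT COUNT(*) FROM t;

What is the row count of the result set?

Base: id=3 (photos) at level 0.
Iteration 1: rows with parent_id in {3} -> share (id 4, level 1), build (id 7, level 1).
Iteration 2: rows with parent_id in {4,7} -> data (id 10, level 2).
Iteration 3: no rows with parent_id in {10}; recursion stops.
Total rows emitted: 4.

4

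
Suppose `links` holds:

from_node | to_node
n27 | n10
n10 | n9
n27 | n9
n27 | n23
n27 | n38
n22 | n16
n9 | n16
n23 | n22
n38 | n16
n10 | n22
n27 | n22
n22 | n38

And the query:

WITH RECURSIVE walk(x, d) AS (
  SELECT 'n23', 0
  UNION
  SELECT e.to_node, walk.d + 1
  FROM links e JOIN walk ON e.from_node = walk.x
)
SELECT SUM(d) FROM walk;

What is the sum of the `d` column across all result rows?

8

Base: (n23, d=0).
Iteration 1: edges from {n23} -> (n22, d=1).
Iteration 2: edges from {n22} -> (n16, d=2), (n38, d=2).
Iteration 3: edges from {n16,n38} -> (n16, d=3).
Iteration 4: no outgoing edges from {n16}; recursion stops.
SUM(d) = 0 + 1 + 2 + 2 + 3 = 8.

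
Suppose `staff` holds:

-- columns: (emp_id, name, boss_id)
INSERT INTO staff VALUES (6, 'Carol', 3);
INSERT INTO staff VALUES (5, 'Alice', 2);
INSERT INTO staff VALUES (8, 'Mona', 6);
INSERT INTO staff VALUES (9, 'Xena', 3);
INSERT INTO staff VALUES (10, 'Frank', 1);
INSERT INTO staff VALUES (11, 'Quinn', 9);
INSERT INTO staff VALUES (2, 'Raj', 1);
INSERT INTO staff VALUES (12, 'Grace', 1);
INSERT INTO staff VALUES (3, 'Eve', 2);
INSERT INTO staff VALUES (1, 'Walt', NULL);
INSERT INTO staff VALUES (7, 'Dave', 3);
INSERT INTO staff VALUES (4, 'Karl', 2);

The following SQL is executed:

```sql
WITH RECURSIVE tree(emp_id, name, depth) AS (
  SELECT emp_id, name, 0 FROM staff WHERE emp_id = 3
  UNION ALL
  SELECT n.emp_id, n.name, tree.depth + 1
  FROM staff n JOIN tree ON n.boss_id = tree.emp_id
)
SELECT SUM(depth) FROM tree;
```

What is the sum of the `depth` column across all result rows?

Base: emp_id=3 (Eve) at depth 0.
Iteration 1: rows with boss_id in {3} -> Carol (id 6, depth 1), Dave (id 7, depth 1), Xena (id 9, depth 1).
Iteration 2: rows with boss_id in {6,7,9} -> Mona (id 8, depth 2), Quinn (id 11, depth 2).
Iteration 3: no rows with boss_id in {8,11}; recursion stops.
SUM(depth) = 0 + 1 + 1 + 1 + 2 + 2 = 7.

7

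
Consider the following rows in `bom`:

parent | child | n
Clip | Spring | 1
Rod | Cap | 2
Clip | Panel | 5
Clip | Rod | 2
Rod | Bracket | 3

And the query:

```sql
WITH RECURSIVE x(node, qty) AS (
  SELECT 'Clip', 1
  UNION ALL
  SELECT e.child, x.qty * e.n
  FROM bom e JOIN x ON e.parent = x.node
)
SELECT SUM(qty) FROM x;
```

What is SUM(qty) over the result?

19

Base: (Clip, qty=1).
Iteration 1: components of {Clip} -> Panel = 1*5 = 5, Rod = 1*2 = 2, Spring = 1*1 = 1.
Iteration 2: components of {Panel,Rod,Spring} -> Bracket = 2*3 = 6, Cap = 2*2 = 4.
Iteration 3: no further components; recursion stops.
SUM(qty) = 1 + 5 + 1 + 2 + 4 + 6 = 19.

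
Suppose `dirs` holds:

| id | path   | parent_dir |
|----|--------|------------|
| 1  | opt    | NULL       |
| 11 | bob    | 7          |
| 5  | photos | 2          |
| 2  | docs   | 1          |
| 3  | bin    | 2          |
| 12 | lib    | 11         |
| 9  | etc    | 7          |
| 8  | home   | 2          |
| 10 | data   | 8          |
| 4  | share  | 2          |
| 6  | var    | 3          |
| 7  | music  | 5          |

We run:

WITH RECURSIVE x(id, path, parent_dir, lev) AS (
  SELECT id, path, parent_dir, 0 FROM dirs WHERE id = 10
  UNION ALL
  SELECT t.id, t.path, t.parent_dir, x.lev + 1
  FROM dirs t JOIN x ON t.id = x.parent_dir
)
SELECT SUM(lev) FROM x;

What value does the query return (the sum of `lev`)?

6

Base: id=10 (data), parent_dir=8, lev 0.
Iteration 1: join on id=8 -> home (id 8, parent_dir=2, lev 1).
Iteration 2: join on id=2 -> docs (id 2, parent_dir=1, lev 2).
Iteration 3: join on id=1 -> opt (id 1, parent_dir=NULL, lev 3).
Iteration 4: parent_dir is NULL; no match; recursion stops.
SUM(lev) = 0 + 1 + 2 + 3 = 6.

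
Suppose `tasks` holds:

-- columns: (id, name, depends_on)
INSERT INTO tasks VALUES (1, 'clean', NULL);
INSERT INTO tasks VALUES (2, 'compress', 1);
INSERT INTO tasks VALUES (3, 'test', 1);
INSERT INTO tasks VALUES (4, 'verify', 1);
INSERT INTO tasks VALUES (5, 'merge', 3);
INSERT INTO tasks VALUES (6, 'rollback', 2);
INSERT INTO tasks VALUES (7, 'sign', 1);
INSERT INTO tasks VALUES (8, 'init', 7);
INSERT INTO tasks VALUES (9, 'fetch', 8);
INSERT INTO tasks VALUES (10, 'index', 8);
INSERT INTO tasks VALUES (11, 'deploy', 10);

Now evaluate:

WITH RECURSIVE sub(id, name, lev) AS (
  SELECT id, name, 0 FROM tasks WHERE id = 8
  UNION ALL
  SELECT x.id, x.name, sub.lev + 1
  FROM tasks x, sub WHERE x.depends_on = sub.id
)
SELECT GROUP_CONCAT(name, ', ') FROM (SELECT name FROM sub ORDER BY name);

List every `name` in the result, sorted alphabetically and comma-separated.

deploy, fetch, index, init

Base: id=8 (init) at lev 0.
Iteration 1: rows with depends_on in {8} -> fetch (id 9, lev 1), index (id 10, lev 1).
Iteration 2: rows with depends_on in {9,10} -> deploy (id 11, lev 2).
Iteration 3: no rows with depends_on in {11}; recursion stops.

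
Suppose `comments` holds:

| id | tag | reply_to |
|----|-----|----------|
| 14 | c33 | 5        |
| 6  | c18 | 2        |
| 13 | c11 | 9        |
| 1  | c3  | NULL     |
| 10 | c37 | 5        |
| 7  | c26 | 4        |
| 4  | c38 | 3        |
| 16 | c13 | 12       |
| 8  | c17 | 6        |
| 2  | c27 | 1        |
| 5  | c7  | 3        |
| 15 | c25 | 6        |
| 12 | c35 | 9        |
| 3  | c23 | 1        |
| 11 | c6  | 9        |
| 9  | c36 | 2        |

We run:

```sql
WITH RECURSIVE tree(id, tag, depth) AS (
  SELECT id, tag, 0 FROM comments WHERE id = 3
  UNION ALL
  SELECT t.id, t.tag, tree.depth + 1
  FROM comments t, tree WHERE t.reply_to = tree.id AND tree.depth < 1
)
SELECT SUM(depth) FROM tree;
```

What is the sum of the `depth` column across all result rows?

2

Base: id=3 (c23) at depth 0.
Iteration 1: rows with reply_to in {3} -> c38 (id 4, depth 1), c7 (id 5, depth 1).
Iteration 2: depth < 1 fails for all current rows; recursion stops.
SUM(depth) = 0 + 1 + 1 = 2.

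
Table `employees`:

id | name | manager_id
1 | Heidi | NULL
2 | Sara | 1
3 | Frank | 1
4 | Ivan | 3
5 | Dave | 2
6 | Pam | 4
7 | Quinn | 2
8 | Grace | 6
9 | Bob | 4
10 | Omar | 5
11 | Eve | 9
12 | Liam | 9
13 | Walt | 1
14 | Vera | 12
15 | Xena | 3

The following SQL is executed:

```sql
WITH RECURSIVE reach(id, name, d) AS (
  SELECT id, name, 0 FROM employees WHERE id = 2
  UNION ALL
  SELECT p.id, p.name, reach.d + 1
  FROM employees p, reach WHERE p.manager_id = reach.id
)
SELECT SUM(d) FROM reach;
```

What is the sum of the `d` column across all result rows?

Base: id=2 (Sara) at d 0.
Iteration 1: rows with manager_id in {2} -> Dave (id 5, d 1), Quinn (id 7, d 1).
Iteration 2: rows with manager_id in {5,7} -> Omar (id 10, d 2).
Iteration 3: no rows with manager_id in {10}; recursion stops.
SUM(d) = 0 + 1 + 1 + 2 = 4.

4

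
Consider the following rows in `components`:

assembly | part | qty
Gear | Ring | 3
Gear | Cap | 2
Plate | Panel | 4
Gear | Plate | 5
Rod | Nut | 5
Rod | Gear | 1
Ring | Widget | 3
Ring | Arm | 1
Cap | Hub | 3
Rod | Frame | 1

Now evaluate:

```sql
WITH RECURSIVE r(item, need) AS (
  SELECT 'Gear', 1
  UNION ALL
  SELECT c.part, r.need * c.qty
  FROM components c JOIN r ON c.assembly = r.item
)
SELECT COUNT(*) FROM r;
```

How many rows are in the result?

8

Base: (Gear, need=1).
Iteration 1: components of {Gear} -> Cap = 1*2 = 2, Plate = 1*5 = 5, Ring = 1*3 = 3.
Iteration 2: components of {Cap,Plate,Ring} -> Arm = 3*1 = 3, Hub = 2*3 = 6, Panel = 5*4 = 20, Widget = 3*3 = 9.
Iteration 3: no further components; recursion stops.
Total rows emitted: 8.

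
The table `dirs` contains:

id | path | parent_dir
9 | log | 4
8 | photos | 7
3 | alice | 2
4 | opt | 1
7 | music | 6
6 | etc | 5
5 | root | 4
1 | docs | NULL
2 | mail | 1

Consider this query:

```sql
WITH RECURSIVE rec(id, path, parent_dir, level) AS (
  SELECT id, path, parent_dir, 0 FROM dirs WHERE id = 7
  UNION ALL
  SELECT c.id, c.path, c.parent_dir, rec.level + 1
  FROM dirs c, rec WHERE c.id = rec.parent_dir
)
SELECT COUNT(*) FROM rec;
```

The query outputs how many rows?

Base: id=7 (music), parent_dir=6, level 0.
Iteration 1: join on id=6 -> etc (id 6, parent_dir=5, level 1).
Iteration 2: join on id=5 -> root (id 5, parent_dir=4, level 2).
Iteration 3: join on id=4 -> opt (id 4, parent_dir=1, level 3).
Iteration 4: join on id=1 -> docs (id 1, parent_dir=NULL, level 4).
Iteration 5: parent_dir is NULL; no match; recursion stops.
Total rows emitted: 5.

5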